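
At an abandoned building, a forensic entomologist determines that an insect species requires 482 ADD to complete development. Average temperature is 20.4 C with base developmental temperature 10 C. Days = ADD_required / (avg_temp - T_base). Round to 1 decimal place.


Insect development time:
Effective temperature = avg_temp - T_base = 20.4 - 10 = 10.4 C
Days = ADD / effective_temp = 482 / 10.4 = 46.3 days

46.3


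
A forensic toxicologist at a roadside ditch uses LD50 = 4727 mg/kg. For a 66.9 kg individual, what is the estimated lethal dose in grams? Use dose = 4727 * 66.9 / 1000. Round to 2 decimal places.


Lethal dose calculation:
Lethal dose = LD50 * body_weight / 1000
= 4727 * 66.9 / 1000
= 316236.3 / 1000
= 316.24 g

316.24


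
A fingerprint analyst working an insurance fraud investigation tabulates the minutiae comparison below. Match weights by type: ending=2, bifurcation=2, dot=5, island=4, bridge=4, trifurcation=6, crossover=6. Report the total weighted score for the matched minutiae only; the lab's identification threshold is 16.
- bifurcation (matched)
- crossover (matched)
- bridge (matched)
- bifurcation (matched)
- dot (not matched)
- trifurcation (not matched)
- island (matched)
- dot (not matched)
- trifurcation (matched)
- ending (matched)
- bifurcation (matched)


Weighted minutiae match score:
  bifurcation: matched, +2 (running total 2)
  crossover: matched, +6 (running total 8)
  bridge: matched, +4 (running total 12)
  bifurcation: matched, +2 (running total 14)
  dot: not matched, +0
  trifurcation: not matched, +0
  island: matched, +4 (running total 18)
  dot: not matched, +0
  trifurcation: matched, +6 (running total 24)
  ending: matched, +2 (running total 26)
  bifurcation: matched, +2 (running total 28)
Total score = 28
Threshold = 16; verdict = identification

28


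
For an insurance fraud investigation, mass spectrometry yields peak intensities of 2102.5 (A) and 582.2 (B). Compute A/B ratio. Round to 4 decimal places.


Spectral peak ratio:
Peak A = 2102.5 counts
Peak B = 582.2 counts
Ratio = 2102.5 / 582.2 = 3.6113

3.6113


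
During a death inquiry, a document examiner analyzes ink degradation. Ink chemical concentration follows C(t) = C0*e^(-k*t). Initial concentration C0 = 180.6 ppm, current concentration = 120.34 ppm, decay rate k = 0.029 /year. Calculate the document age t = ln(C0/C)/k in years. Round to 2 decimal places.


Document age estimation:
C0/C = 180.6 / 120.34 = 1.500748
ln(C0/C) = 0.405964
t = 0.405964 / 0.029 = 14.00 years

14.00


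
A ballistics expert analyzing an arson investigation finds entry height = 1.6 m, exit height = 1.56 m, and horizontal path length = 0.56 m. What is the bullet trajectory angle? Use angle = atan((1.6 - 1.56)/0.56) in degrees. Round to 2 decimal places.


Bullet trajectory angle:
Height difference = 1.6 - 1.56 = 0.04 m
angle = atan(0.04 / 0.56)
angle = atan(0.071429)
angle = 4.09 degrees

4.09


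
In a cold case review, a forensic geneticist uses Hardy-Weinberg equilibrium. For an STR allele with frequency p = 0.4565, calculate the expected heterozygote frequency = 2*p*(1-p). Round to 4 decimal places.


Hardy-Weinberg heterozygote frequency:
q = 1 - p = 1 - 0.4565 = 0.5435
2pq = 2 * 0.4565 * 0.5435 = 0.4962

0.4962


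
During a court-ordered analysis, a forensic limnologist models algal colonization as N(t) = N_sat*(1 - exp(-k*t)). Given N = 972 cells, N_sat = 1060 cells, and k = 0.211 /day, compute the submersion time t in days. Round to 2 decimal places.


PMSI from diatom colonization curve:
N / N_sat = 972 / 1060 = 0.916981
1 - N/N_sat = 0.083019
ln(1 - N/N_sat) = -2.488686
t = -ln(1 - N/N_sat) / k = -(-2.488686) / 0.211 = 11.79 days

11.79


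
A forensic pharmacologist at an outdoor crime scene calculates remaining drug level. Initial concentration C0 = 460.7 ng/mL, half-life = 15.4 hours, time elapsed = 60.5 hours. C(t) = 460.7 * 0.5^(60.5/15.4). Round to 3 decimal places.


Drug concentration decay:
Number of half-lives = t / t_half = 60.5 / 15.4 = 3.928571
Decay factor = 0.5^3.928571 = 0.06567231
C(t) = 460.7 * 0.06567231 = 30.255 ng/mL

30.255


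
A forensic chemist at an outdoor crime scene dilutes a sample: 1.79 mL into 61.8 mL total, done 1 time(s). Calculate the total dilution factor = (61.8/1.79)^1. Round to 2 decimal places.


Dilution factor calculation:
Single dilution = V_total / V_sample = 61.8 / 1.79 ≈ 34.52514
Number of dilutions = 1
Total DF = (61.8 / 1.79)^1 (full precision, rounded at the end) = 34.53

34.53


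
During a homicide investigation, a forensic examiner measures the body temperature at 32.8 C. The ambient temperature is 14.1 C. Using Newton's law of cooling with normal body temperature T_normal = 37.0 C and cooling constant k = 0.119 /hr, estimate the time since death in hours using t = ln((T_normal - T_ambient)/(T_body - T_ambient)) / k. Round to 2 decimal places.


Using Newton's law of cooling:
t = ln((T_normal - T_ambient) / (T_body - T_ambient)) / k
T_normal - T_ambient = 22.9
T_body - T_ambient = 18.7
Ratio = 1.224599
ln(ratio) = 0.202613
t = 0.202613 / 0.119 = 1.70 hours

1.70


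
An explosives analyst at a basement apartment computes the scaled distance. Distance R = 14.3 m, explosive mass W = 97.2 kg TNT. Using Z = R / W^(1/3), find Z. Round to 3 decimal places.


Scaled distance calculation:
W^(1/3) = 97.2^(1/3) = 4.597857
Z = R / W^(1/3) = 14.3 / 4.597857
Z = 3.110 m/kg^(1/3)

3.110


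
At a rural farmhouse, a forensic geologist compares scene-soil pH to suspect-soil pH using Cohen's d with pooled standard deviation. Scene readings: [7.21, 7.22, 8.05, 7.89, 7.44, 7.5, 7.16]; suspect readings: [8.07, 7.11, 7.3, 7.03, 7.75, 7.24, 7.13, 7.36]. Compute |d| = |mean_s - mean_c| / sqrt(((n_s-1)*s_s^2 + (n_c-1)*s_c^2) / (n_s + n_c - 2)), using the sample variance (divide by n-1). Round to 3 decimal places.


Pooled-variance Cohen's d for soil pH comparison:
Scene mean = 52.47 / 7 = 7.495714
Suspect mean = 58.99 / 8 = 7.37375
Scene sample variance s_s^2 = 0.122695
Suspect sample variance s_c^2 = 0.128141
Pooled variance = ((n_s-1)*s_s^2 + (n_c-1)*s_c^2) / (n_s + n_c - 2) = 0.125628
Pooled SD = sqrt(0.125628) = 0.35444
Mean difference = 0.121964
|d| = |0.121964| / 0.35444 = 0.344

0.344


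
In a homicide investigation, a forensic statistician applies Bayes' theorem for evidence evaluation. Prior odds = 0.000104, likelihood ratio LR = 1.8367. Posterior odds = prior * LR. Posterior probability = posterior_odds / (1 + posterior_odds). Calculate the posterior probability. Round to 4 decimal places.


Bayesian evidence evaluation:
Posterior odds = prior_odds * LR = 0.000104 * 1.8367 = 0.0001910168
Posterior probability = posterior_odds / (1 + posterior_odds)
= 0.0001910168 / (1 + 0.0001910168)
= 0.0001910168 / 1.0001910168
= 0.0002

0.0002


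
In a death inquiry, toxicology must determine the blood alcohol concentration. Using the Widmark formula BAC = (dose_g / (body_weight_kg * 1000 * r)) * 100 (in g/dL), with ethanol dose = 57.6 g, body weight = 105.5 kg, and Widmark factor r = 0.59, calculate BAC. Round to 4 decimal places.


Applying the Widmark formula:
BAC = (dose_g / (body_wt * 1000 * r)) * 100
Denominator = 105.5 * 1000 * 0.59 = 62245
BAC = (57.6 / 62245) * 100
BAC = 0.0925 g/dL

0.0925


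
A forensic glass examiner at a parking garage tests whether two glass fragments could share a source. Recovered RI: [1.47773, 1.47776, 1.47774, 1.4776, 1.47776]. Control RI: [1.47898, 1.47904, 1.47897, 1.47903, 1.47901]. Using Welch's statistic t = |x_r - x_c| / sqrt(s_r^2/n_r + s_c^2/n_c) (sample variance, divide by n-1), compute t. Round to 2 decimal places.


Welch's t-criterion for glass RI comparison:
Recovered mean = sum / n_r = 7.38859 / 5 = 1.477718
Control mean = sum / n_c = 7.39503 / 5 = 1.479006
Recovered sample variance s_r^2 = 4.52e-09
Control sample variance s_c^2 = 9.3e-10
Welch SE (unpooled) = sqrt(s_r^2/n_r + s_c^2/n_c) = sqrt(9.04e-10 + 1.86e-10) = sqrt(1.09e-09) = 3.30151e-05
|mean_r - mean_c| = 0.001288
t = 0.001288 / 3.30151e-05 = 39.01

39.01


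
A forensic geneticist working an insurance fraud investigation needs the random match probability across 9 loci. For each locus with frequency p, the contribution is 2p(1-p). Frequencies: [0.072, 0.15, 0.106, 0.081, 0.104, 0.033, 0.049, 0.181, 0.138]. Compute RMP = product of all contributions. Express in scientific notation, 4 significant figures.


Computing RMP for 9 loci:
Locus 1: 2 * 0.072 * 0.928 = 0.133632
Locus 2: 2 * 0.15 * 0.85 = 0.255
Locus 3: 2 * 0.106 * 0.894 = 0.189528
Locus 4: 2 * 0.081 * 0.919 = 0.148878
Locus 5: 2 * 0.104 * 0.896 = 0.186368
Locus 6: 2 * 0.033 * 0.967 = 0.063822
Locus 7: 2 * 0.049 * 0.951 = 0.093198
Locus 8: 2 * 0.181 * 0.819 = 0.296478
Locus 9: 2 * 0.138 * 0.862 = 0.237912
RMP = 7.518e-08

7.518e-08


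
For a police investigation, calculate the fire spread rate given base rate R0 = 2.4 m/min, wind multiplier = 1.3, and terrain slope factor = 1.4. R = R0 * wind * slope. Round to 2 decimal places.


Fire spread rate calculation:
R = R0 * wind_factor * slope_factor
= 2.4 * 1.3 * 1.4
= 3.12 * 1.4
= 4.37 m/min

4.37


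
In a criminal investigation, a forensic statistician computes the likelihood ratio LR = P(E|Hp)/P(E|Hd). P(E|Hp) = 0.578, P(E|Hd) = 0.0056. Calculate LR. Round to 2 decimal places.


Likelihood ratio calculation:
LR = P(E|Hp) / P(E|Hd)
LR = 0.578 / 0.0056
LR = 103.21

103.21


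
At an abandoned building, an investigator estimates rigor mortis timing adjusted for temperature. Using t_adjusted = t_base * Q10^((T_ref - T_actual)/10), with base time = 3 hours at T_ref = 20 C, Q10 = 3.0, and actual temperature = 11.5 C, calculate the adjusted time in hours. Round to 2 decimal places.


Rigor mortis time adjustment:
Exponent = (T_ref - T_actual) / 10 = (20 - 11.5) / 10 = 0.85
Q10 factor = 3.0^0.85 = 2.54421
t_adjusted = 3 * 2.54421 = 7.63 hours

7.63


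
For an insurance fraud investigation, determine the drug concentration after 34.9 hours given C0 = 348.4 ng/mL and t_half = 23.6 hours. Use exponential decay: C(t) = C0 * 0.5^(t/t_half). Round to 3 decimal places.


Drug concentration decay:
Number of half-lives = t / t_half = 34.9 / 23.6 = 1.478814
Decay factor = 0.5^1.478814 = 0.35878364
C(t) = 348.4 * 0.35878364 = 125.000 ng/mL

125.000


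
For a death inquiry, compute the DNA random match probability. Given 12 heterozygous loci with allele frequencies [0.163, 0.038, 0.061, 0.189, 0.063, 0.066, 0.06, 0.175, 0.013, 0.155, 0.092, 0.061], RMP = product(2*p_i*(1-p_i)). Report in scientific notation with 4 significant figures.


Computing RMP for 12 loci:
Locus 1: 2 * 0.163 * 0.837 = 0.272862
Locus 2: 2 * 0.038 * 0.962 = 0.073112
Locus 3: 2 * 0.061 * 0.939 = 0.114558
Locus 4: 2 * 0.189 * 0.811 = 0.306558
Locus 5: 2 * 0.063 * 0.937 = 0.118062
Locus 6: 2 * 0.066 * 0.934 = 0.123288
Locus 7: 2 * 0.06 * 0.94 = 0.1128
Locus 8: 2 * 0.175 * 0.825 = 0.28875
Locus 9: 2 * 0.013 * 0.987 = 0.025662
Locus 10: 2 * 0.155 * 0.845 = 0.26195
Locus 11: 2 * 0.092 * 0.908 = 0.167072
Locus 12: 2 * 0.061 * 0.939 = 0.114558
RMP = 4.273e-11

4.273e-11


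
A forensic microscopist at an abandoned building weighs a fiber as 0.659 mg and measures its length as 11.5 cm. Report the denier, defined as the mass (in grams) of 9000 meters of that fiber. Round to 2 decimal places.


Denier calculation:
Mass in grams = 0.659 mg / 1000 = 0.000659 g
Length in meters = 11.5 cm / 100 = 0.115 m
Linear density = mass / length = 0.000659 / 0.115 = 0.00573043 g/m
Denier = (g/m) * 9000 = 0.00573043 * 9000 = 51.57

51.57


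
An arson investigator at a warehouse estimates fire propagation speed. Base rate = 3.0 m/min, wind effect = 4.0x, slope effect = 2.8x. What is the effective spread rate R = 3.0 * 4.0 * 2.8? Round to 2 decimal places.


Fire spread rate calculation:
R = R0 * wind_factor * slope_factor
= 3.0 * 4.0 * 2.8
= 12 * 2.8
= 33.60 m/min

33.60


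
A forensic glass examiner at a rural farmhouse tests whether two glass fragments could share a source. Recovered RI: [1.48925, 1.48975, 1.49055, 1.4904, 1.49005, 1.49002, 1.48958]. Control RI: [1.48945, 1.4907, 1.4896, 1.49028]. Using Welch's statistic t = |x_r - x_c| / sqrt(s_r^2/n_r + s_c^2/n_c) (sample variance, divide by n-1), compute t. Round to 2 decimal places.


Welch's t-criterion for glass RI comparison:
Recovered mean = sum / n_r = 10.4296 / 7 = 1.4899429
Control mean = sum / n_c = 5.96003 / 4 = 1.4900075
Recovered sample variance s_r^2 = 2.07324e-07
Control sample variance s_c^2 = 3.43558e-07
Welch SE (unpooled) = sqrt(s_r^2/n_r + s_c^2/n_c) = sqrt(2.96177e-08 + 8.58896e-08) = sqrt(1.15507e-07) = 0.000339863
|mean_r - mean_c| = 6.46429e-05
t = 6.46429e-05 / 0.000339863 = 0.19

0.19


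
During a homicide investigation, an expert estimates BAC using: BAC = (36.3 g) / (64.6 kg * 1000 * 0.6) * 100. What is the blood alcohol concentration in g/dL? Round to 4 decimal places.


Applying the Widmark formula:
BAC = (dose_g / (body_wt * 1000 * r)) * 100
Denominator = 64.6 * 1000 * 0.6 = 38760
BAC = (36.3 / 38760) * 100
BAC = 0.0937 g/dL

0.0937


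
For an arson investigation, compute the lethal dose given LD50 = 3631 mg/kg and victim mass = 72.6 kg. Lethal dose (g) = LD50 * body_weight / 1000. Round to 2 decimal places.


Lethal dose calculation:
Lethal dose = LD50 * body_weight / 1000
= 3631 * 72.6 / 1000
= 263610.6 / 1000
= 263.61 g

263.61


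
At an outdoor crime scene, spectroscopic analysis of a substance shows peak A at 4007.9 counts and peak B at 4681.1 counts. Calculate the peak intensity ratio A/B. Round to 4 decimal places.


Spectral peak ratio:
Peak A = 4007.9 counts
Peak B = 4681.1 counts
Ratio = 4007.9 / 4681.1 = 0.8562

0.8562


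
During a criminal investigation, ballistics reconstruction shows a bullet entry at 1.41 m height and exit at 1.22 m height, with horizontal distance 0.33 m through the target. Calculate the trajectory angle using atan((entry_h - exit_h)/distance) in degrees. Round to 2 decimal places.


Bullet trajectory angle:
Height difference = 1.41 - 1.22 = 0.19 m
angle = atan(0.19 / 0.33)
angle = atan(0.575758)
angle = 29.93 degrees

29.93


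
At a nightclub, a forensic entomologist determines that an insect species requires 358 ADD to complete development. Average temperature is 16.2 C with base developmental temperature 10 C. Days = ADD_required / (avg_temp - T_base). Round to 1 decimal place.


Insect development time:
Effective temperature = avg_temp - T_base = 16.2 - 10 = 6.2 C
Days = ADD / effective_temp = 358 / 6.2 = 57.7 days

57.7


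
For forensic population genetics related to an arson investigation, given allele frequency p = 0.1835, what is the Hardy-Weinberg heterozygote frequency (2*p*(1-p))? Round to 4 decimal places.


Hardy-Weinberg heterozygote frequency:
q = 1 - p = 1 - 0.1835 = 0.8165
2pq = 2 * 0.1835 * 0.8165 = 0.2997

0.2997


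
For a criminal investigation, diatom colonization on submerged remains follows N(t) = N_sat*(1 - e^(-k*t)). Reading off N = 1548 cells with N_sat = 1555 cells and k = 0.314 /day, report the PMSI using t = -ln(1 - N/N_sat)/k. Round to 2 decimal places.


PMSI from diatom colonization curve:
N / N_sat = 1548 / 1555 = 0.995498
1 - N/N_sat = 0.004502
ln(1 - N/N_sat) = -5.403234
t = -ln(1 - N/N_sat) / k = -(-5.403234) / 0.314 = 17.21 days

17.21


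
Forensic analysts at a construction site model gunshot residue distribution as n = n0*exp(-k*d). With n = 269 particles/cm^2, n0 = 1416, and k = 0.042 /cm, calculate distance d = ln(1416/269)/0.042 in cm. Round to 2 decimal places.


GSR distance calculation:
n0/n = 1416 / 269 = 5.263941
ln(n0/n) = 1.66088
d = 1.66088 / 0.042 = 39.54 cm

39.54


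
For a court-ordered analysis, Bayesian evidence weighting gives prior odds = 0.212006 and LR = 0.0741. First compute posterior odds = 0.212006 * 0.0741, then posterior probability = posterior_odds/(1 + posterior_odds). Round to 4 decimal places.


Bayesian evidence evaluation:
Posterior odds = prior_odds * LR = 0.212006 * 0.0741 = 0.01570964
Posterior probability = posterior_odds / (1 + posterior_odds)
= 0.01570964 / (1 + 0.01570964)
= 0.01570964 / 1.01570964
= 0.0155

0.0155


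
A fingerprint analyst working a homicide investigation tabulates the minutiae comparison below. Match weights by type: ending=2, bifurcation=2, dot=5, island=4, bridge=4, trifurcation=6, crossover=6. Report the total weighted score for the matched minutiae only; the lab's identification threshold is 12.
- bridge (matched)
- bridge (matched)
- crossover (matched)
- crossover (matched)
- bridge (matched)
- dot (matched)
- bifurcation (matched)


Weighted minutiae match score:
  bridge: matched, +4 (running total 4)
  bridge: matched, +4 (running total 8)
  crossover: matched, +6 (running total 14)
  crossover: matched, +6 (running total 20)
  bridge: matched, +4 (running total 24)
  dot: matched, +5 (running total 29)
  bifurcation: matched, +2 (running total 31)
Total score = 31
Threshold = 12; verdict = identification

31


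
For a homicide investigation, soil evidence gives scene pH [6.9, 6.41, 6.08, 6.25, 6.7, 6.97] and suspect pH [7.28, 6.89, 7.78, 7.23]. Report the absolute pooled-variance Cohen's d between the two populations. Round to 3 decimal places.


Pooled-variance Cohen's d for soil pH comparison:
Scene mean = 39.31 / 6 = 6.551667
Suspect mean = 29.18 / 4 = 7.295
Scene sample variance s_s^2 = 0.130377
Suspect sample variance s_c^2 = 0.134567
Pooled variance = ((n_s-1)*s_s^2 + (n_c-1)*s_c^2) / (n_s + n_c - 2) = 0.131948
Pooled SD = sqrt(0.131948) = 0.363246
Mean difference = -0.743333
|d| = |-0.743333| / 0.363246 = 2.046

2.046


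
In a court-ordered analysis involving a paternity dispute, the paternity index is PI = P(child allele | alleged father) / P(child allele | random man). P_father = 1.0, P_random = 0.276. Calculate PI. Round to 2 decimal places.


Paternity Index calculation:
PI = P(allele|father) / P(allele|random)
PI = 1.0 / 0.276
PI = 3.62

3.62


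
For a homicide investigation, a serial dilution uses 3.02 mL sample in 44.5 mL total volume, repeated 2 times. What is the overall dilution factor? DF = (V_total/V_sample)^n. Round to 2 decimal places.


Dilution factor calculation:
Single dilution = V_total / V_sample = 44.5 / 3.02 ≈ 14.735099
Number of dilutions = 2
Total DF = (44.5 / 3.02)^2 (full precision, rounded at the end) = 217.12

217.12


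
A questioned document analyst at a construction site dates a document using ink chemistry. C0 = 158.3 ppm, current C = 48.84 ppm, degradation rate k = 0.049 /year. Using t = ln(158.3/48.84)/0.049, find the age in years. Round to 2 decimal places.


Document age estimation:
C0/C = 158.3 / 48.84 = 3.241196
ln(C0/C) = 1.175942
t = 1.175942 / 0.049 = 24.00 years

24.00


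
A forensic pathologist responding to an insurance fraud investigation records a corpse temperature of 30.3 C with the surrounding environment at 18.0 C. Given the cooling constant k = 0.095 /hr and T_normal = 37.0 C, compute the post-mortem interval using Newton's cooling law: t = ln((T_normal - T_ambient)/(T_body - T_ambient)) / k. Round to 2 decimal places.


Using Newton's law of cooling:
t = ln((T_normal - T_ambient) / (T_body - T_ambient)) / k
T_normal - T_ambient = 19.0
T_body - T_ambient = 12.3
Ratio = 1.544715
ln(ratio) = 0.434839
t = 0.434839 / 0.095 = 4.58 hours

4.58


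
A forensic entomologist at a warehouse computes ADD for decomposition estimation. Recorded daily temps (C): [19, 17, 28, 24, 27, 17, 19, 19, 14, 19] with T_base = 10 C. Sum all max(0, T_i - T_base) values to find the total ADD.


Computing ADD day by day:
Day 1: max(0, 19 - 10) = 9
Day 2: max(0, 17 - 10) = 7
Day 3: max(0, 28 - 10) = 18
Day 4: max(0, 24 - 10) = 14
Day 5: max(0, 27 - 10) = 17
Day 6: max(0, 17 - 10) = 7
Day 7: max(0, 19 - 10) = 9
Day 8: max(0, 19 - 10) = 9
Day 9: max(0, 14 - 10) = 4
Day 10: max(0, 19 - 10) = 9
Total ADD = 103

103


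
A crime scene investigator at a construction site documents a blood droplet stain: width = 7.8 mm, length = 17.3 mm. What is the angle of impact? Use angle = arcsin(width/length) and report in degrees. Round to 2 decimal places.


Blood spatter impact angle calculation:
width / length = 7.8 / 17.3 = 0.450867
angle = arcsin(0.450867)
angle = 26.80 degrees

26.80


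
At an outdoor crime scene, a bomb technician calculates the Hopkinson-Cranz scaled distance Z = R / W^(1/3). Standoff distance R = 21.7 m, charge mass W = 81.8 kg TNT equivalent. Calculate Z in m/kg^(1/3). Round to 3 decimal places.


Scaled distance calculation:
W^(1/3) = 81.8^(1/3) = 4.340947
Z = R / W^(1/3) = 21.7 / 4.340947
Z = 4.999 m/kg^(1/3)

4.999


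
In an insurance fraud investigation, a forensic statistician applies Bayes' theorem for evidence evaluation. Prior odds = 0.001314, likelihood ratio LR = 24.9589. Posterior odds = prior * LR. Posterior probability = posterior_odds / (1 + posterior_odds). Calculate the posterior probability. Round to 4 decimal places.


Bayesian evidence evaluation:
Posterior odds = prior_odds * LR = 0.001314 * 24.9589 = 0.03279599
Posterior probability = posterior_odds / (1 + posterior_odds)
= 0.03279599 / (1 + 0.03279599)
= 0.03279599 / 1.03279599
= 0.0318

0.0318


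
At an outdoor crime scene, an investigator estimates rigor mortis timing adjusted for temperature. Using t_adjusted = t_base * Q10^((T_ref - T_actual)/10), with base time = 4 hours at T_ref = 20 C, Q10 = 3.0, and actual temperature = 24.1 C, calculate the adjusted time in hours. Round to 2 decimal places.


Rigor mortis time adjustment:
Exponent = (T_ref - T_actual) / 10 = (20 - 24.1) / 10 = -0.41
Q10 factor = 3.0^-0.41 = 0.63735
t_adjusted = 4 * 0.63735 = 2.55 hours

2.55


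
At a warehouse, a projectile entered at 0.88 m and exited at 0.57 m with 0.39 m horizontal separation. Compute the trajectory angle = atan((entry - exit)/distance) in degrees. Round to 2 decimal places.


Bullet trajectory angle:
Height difference = 0.88 - 0.57 = 0.31 m
angle = atan(0.31 / 0.39)
angle = atan(0.794872)
angle = 38.48 degrees

38.48


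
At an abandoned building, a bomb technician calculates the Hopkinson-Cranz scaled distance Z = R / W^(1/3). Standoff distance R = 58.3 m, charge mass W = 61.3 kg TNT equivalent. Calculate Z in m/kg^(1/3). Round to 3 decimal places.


Scaled distance calculation:
W^(1/3) = 61.3^(1/3) = 3.94294
Z = R / W^(1/3) = 58.3 / 3.94294
Z = 14.786 m/kg^(1/3)

14.786


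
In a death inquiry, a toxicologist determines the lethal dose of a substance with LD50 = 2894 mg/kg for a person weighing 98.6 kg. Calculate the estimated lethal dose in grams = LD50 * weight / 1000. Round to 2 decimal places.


Lethal dose calculation:
Lethal dose = LD50 * body_weight / 1000
= 2894 * 98.6 / 1000
= 285348.4 / 1000
= 285.35 g

285.35


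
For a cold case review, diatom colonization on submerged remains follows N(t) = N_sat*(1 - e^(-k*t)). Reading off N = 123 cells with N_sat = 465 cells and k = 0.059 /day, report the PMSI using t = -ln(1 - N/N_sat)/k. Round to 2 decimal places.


PMSI from diatom colonization curve:
N / N_sat = 123 / 465 = 0.264516
1 - N/N_sat = 0.735484
ln(1 - N/N_sat) = -0.307226
t = -ln(1 - N/N_sat) / k = -(-0.307226) / 0.059 = 5.21 days

5.21


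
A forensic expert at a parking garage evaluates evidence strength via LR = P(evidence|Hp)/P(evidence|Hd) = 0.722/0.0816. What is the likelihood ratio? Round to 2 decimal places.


Likelihood ratio calculation:
LR = P(E|Hp) / P(E|Hd)
LR = 0.722 / 0.0816
LR = 8.85

8.85


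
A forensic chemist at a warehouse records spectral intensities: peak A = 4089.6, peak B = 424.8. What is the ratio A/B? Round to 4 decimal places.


Spectral peak ratio:
Peak A = 4089.6 counts
Peak B = 424.8 counts
Ratio = 4089.6 / 424.8 = 9.6271

9.6271


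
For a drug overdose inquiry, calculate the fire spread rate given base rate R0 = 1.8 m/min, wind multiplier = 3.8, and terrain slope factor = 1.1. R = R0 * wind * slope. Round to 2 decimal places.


Fire spread rate calculation:
R = R0 * wind_factor * slope_factor
= 1.8 * 3.8 * 1.1
= 6.84 * 1.1
= 7.52 m/min

7.52


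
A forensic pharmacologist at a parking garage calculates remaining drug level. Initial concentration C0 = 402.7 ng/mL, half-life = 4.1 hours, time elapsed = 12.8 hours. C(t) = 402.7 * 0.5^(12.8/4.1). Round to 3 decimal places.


Drug concentration decay:
Number of half-lives = t / t_half = 12.8 / 4.1 = 3.121951
Decay factor = 0.5^3.121951 = 0.11486801
C(t) = 402.7 * 0.11486801 = 46.257 ng/mL

46.257


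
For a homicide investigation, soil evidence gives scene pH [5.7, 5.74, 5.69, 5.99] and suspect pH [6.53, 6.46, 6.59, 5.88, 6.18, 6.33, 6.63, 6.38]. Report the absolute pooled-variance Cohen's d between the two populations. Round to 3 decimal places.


Pooled-variance Cohen's d for soil pH comparison:
Scene mean = 23.12 / 4 = 5.78
Suspect mean = 50.98 / 8 = 6.3725
Scene sample variance s_s^2 = 0.020067
Suspect sample variance s_c^2 = 0.061079
Pooled variance = ((n_s-1)*s_s^2 + (n_c-1)*s_c^2) / (n_s + n_c - 2) = 0.048775
Pooled SD = sqrt(0.048775) = 0.220851
Mean difference = -0.5925
|d| = |-0.5925| / 0.220851 = 2.683

2.683


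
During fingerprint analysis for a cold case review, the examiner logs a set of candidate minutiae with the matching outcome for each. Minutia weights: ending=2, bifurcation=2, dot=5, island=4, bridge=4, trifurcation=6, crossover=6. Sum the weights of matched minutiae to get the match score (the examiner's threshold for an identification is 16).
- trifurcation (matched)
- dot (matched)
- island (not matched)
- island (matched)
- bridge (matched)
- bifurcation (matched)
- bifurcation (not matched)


Weighted minutiae match score:
  trifurcation: matched, +6 (running total 6)
  dot: matched, +5 (running total 11)
  island: not matched, +0
  island: matched, +4 (running total 15)
  bridge: matched, +4 (running total 19)
  bifurcation: matched, +2 (running total 21)
  bifurcation: not matched, +0
Total score = 21
Threshold = 16; verdict = identification

21


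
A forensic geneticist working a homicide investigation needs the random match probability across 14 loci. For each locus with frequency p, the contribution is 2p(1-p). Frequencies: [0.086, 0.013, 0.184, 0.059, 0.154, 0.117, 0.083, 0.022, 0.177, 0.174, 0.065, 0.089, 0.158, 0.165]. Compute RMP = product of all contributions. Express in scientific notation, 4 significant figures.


Computing RMP for 14 loci:
Locus 1: 2 * 0.086 * 0.914 = 0.157208
Locus 2: 2 * 0.013 * 0.987 = 0.025662
Locus 3: 2 * 0.184 * 0.816 = 0.300288
Locus 4: 2 * 0.059 * 0.941 = 0.111038
Locus 5: 2 * 0.154 * 0.846 = 0.260568
Locus 6: 2 * 0.117 * 0.883 = 0.206622
Locus 7: 2 * 0.083 * 0.917 = 0.152222
Locus 8: 2 * 0.022 * 0.978 = 0.043032
Locus 9: 2 * 0.177 * 0.823 = 0.291342
Locus 10: 2 * 0.174 * 0.826 = 0.287448
Locus 11: 2 * 0.065 * 0.935 = 0.12155
Locus 12: 2 * 0.089 * 0.911 = 0.162158
Locus 13: 2 * 0.158 * 0.842 = 0.266072
Locus 14: 2 * 0.165 * 0.835 = 0.27555
RMP = 5.741e-12

5.741e-12


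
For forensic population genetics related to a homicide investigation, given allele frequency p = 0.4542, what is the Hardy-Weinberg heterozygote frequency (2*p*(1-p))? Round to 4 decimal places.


Hardy-Weinberg heterozygote frequency:
q = 1 - p = 1 - 0.4542 = 0.5458
2pq = 2 * 0.4542 * 0.5458 = 0.4958

0.4958


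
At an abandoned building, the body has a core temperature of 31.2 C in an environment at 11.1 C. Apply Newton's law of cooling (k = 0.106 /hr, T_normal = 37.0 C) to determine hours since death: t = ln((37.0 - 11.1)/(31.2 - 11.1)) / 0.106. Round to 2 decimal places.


Using Newton's law of cooling:
t = ln((T_normal - T_ambient) / (T_body - T_ambient)) / k
T_normal - T_ambient = 25.9
T_body - T_ambient = 20.1
Ratio = 1.288557
ln(ratio) = 0.253523
t = 0.253523 / 0.106 = 2.39 hours

2.39


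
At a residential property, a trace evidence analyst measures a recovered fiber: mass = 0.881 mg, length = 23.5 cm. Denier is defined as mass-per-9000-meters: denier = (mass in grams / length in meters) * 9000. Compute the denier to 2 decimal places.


Denier calculation:
Mass in grams = 0.881 mg / 1000 = 0.000881 g
Length in meters = 23.5 cm / 100 = 0.235 m
Linear density = mass / length = 0.000881 / 0.235 = 0.00374894 g/m
Denier = (g/m) * 9000 = 0.00374894 * 9000 = 33.74

33.74


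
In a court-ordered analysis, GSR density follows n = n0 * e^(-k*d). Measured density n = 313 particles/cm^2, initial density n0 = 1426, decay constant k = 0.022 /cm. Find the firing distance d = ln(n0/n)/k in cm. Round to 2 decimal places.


GSR distance calculation:
n0/n = 1426 / 313 = 4.555911
ln(n0/n) = 1.516426
d = 1.516426 / 0.022 = 68.93 cm

68.93


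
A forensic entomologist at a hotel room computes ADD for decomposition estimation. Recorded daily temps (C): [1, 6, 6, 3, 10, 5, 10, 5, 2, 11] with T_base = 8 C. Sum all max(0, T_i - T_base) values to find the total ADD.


Computing ADD day by day:
Day 1: max(0, 1 - 8) = 0
Day 2: max(0, 6 - 8) = 0
Day 3: max(0, 6 - 8) = 0
Day 4: max(0, 3 - 8) = 0
Day 5: max(0, 10 - 8) = 2
Day 6: max(0, 5 - 8) = 0
Day 7: max(0, 10 - 8) = 2
Day 8: max(0, 5 - 8) = 0
Day 9: max(0, 2 - 8) = 0
Day 10: max(0, 11 - 8) = 3
Total ADD = 7

7


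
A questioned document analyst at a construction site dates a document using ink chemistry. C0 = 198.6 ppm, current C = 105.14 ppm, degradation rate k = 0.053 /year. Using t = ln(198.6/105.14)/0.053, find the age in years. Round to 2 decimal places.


Document age estimation:
C0/C = 198.6 / 105.14 = 1.88891
ln(C0/C) = 0.636
t = 0.636 / 0.053 = 12.00 years

12.00


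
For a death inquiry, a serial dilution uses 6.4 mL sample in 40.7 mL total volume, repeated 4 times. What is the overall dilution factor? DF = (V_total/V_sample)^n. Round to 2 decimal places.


Dilution factor calculation:
Single dilution = V_total / V_sample = 40.7 / 6.4 ≈ 6.359375
Number of dilutions = 4
Total DF = (40.7 / 6.4)^4 (full precision, rounded at the end) = 1635.53

1635.53


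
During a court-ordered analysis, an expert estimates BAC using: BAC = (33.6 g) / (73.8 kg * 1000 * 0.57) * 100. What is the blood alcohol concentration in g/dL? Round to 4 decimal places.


Applying the Widmark formula:
BAC = (dose_g / (body_wt * 1000 * r)) * 100
Denominator = 73.8 * 1000 * 0.57 = 42066
BAC = (33.6 / 42066) * 100
BAC = 0.0799 g/dL

0.0799


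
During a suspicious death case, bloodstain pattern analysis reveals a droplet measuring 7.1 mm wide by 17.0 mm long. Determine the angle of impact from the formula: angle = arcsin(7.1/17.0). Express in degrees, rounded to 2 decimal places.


Blood spatter impact angle calculation:
width / length = 7.1 / 17.0 = 0.417647
angle = arcsin(0.417647)
angle = 24.69 degrees

24.69


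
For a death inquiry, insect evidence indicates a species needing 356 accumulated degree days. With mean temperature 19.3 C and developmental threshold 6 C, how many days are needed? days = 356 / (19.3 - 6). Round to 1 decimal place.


Insect development time:
Effective temperature = avg_temp - T_base = 19.3 - 6 = 13.3 C
Days = ADD / effective_temp = 356 / 13.3 = 26.8 days

26.8


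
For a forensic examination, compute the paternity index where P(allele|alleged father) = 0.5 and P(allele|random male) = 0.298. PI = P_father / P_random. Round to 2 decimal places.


Paternity Index calculation:
PI = P(allele|father) / P(allele|random)
PI = 0.5 / 0.298
PI = 1.68

1.68


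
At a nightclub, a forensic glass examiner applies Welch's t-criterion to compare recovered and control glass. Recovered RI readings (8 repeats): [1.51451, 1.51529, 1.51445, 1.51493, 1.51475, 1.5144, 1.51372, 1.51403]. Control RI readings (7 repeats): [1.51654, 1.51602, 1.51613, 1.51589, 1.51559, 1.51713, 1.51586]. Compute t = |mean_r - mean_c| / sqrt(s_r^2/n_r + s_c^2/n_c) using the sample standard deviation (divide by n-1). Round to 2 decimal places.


Welch's t-criterion for glass RI comparison:
Recovered mean = sum / n_r = 12.11608 / 8 = 1.51451
Control mean = sum / n_c = 10.61316 / 7 = 1.5161657
Recovered sample variance s_r^2 = 2.44657e-07
Control sample variance s_c^2 = 2.65562e-07
Welch SE (unpooled) = sqrt(s_r^2/n_r + s_c^2/n_c) = sqrt(3.05821e-08 + 3.79374e-08) = sqrt(6.85195e-08) = 0.000261762
|mean_r - mean_c| = 0.00165571
t = 0.00165571 / 0.000261762 = 6.33

6.33


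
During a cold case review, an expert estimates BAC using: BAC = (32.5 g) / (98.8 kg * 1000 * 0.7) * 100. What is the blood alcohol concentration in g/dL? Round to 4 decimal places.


Applying the Widmark formula:
BAC = (dose_g / (body_wt * 1000 * r)) * 100
Denominator = 98.8 * 1000 * 0.7 = 69160
BAC = (32.5 / 69160) * 100
BAC = 0.0470 g/dL

0.0470


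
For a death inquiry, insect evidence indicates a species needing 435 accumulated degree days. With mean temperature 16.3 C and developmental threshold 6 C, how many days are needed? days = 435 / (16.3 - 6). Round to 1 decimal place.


Insect development time:
Effective temperature = avg_temp - T_base = 16.3 - 6 = 10.3 C
Days = ADD / effective_temp = 435 / 10.3 = 42.2 days

42.2


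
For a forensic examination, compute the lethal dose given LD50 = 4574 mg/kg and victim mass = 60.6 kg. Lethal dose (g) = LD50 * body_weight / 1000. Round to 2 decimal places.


Lethal dose calculation:
Lethal dose = LD50 * body_weight / 1000
= 4574 * 60.6 / 1000
= 277184.4 / 1000
= 277.18 g

277.18


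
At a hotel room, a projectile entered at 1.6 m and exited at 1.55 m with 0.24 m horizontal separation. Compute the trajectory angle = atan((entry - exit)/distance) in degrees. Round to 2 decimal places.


Bullet trajectory angle:
Height difference = 1.6 - 1.55 = 0.05 m
angle = atan(0.05 / 0.24)
angle = atan(0.208333)
angle = 11.77 degrees

11.77


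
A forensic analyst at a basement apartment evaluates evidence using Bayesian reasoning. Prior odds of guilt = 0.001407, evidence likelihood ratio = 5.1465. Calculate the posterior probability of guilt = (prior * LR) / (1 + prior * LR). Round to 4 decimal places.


Bayesian evidence evaluation:
Posterior odds = prior_odds * LR = 0.001407 * 5.1465 = 0.007241125
Posterior probability = posterior_odds / (1 + posterior_odds)
= 0.007241125 / (1 + 0.007241125)
= 0.007241125 / 1.007241125
= 0.0072

0.0072


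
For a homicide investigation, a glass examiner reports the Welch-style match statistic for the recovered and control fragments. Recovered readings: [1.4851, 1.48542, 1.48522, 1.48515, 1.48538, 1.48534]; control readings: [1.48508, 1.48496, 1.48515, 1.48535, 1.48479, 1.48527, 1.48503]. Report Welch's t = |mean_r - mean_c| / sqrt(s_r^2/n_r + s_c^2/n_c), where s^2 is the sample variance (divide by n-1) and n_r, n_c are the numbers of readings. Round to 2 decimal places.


Welch's t-criterion for glass RI comparison:
Recovered mean = sum / n_r = 8.91161 / 6 = 1.4852683
Control mean = sum / n_c = 10.39563 / 7 = 1.48509
Recovered sample variance s_r^2 = 1.70567e-08
Control sample variance s_c^2 = 3.57e-08
Welch SE (unpooled) = sqrt(s_r^2/n_r + s_c^2/n_c) = sqrt(2.84278e-09 + 5.1e-09) = sqrt(7.94278e-09) = 8.91223e-05
|mean_r - mean_c| = 0.000178333
t = 0.000178333 / 8.91223e-05 = 2.00

2.00


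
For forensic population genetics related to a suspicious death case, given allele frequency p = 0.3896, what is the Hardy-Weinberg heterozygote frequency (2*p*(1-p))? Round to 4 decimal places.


Hardy-Weinberg heterozygote frequency:
q = 1 - p = 1 - 0.3896 = 0.6104
2pq = 2 * 0.3896 * 0.6104 = 0.4756

0.4756


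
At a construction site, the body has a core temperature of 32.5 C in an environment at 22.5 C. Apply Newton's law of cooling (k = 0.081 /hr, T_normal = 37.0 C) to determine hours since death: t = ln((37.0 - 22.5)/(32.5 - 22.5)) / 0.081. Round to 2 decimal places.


Using Newton's law of cooling:
t = ln((T_normal - T_ambient) / (T_body - T_ambient)) / k
T_normal - T_ambient = 14.5
T_body - T_ambient = 10.0
Ratio = 1.45
ln(ratio) = 0.371564
t = 0.371564 / 0.081 = 4.59 hours

4.59


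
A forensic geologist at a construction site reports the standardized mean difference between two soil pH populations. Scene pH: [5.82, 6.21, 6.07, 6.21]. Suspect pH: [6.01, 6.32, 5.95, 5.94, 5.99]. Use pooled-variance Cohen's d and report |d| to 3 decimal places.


Pooled-variance Cohen's d for soil pH comparison:
Scene mean = 24.31 / 4 = 6.0775
Suspect mean = 30.21 / 5 = 6.042
Scene sample variance s_s^2 = 0.033825
Suspect sample variance s_c^2 = 0.02497
Pooled variance = ((n_s-1)*s_s^2 + (n_c-1)*s_c^2) / (n_s + n_c - 2) = 0.028765
Pooled SD = sqrt(0.028765) = 0.169602
Mean difference = 0.0355
|d| = |0.0355| / 0.169602 = 0.209

0.209


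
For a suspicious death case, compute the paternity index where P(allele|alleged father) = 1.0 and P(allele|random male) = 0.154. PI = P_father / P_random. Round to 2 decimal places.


Paternity Index calculation:
PI = P(allele|father) / P(allele|random)
PI = 1.0 / 0.154
PI = 6.49

6.49


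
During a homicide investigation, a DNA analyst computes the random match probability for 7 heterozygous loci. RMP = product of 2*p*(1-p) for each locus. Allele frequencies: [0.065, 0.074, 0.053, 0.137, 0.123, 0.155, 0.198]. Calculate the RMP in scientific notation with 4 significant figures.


Computing RMP for 7 loci:
Locus 1: 2 * 0.065 * 0.935 = 0.12155
Locus 2: 2 * 0.074 * 0.926 = 0.137048
Locus 3: 2 * 0.053 * 0.947 = 0.100382
Locus 4: 2 * 0.137 * 0.863 = 0.236462
Locus 5: 2 * 0.123 * 0.877 = 0.215742
Locus 6: 2 * 0.155 * 0.845 = 0.26195
Locus 7: 2 * 0.198 * 0.802 = 0.317592
RMP = 7.097e-06

7.097e-06


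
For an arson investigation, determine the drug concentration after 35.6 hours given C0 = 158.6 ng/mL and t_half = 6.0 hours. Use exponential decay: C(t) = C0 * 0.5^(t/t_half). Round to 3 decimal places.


Drug concentration decay:
Number of half-lives = t / t_half = 35.6 / 6.0 = 5.933333
Decay factor = 0.5^5.933333 = 0.01636397
C(t) = 158.6 * 0.01636397 = 2.595 ng/mL

2.595


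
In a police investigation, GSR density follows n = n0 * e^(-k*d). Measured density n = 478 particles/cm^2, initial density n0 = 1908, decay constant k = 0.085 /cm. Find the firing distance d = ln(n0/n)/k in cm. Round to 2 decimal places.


GSR distance calculation:
n0/n = 1908 / 478 = 3.991632
ln(n0/n) = 1.3842
d = 1.3842 / 0.085 = 16.28 cm

16.28


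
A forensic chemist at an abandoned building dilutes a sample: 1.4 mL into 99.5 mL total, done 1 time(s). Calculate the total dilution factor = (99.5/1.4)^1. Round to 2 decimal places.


Dilution factor calculation:
Single dilution = V_total / V_sample = 99.5 / 1.4 ≈ 71.071429
Number of dilutions = 1
Total DF = (99.5 / 1.4)^1 (full precision, rounded at the end) = 71.07

71.07


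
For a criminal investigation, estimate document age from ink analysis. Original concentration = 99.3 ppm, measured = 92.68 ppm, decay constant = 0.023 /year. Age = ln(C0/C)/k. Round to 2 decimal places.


Document age estimation:
C0/C = 99.3 / 92.68 = 1.071429
ln(C0/C) = 0.068993
t = 0.068993 / 0.023 = 3.00 years

3.00


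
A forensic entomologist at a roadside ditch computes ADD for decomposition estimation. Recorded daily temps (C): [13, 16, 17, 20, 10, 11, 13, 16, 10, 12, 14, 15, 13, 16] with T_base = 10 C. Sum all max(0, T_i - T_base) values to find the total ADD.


Computing ADD day by day:
Day 1: max(0, 13 - 10) = 3
Day 2: max(0, 16 - 10) = 6
Day 3: max(0, 17 - 10) = 7
Day 4: max(0, 20 - 10) = 10
Day 5: max(0, 10 - 10) = 0
Day 6: max(0, 11 - 10) = 1
Day 7: max(0, 13 - 10) = 3
Day 8: max(0, 16 - 10) = 6
Day 9: max(0, 10 - 10) = 0
Day 10: max(0, 12 - 10) = 2
Day 11: max(0, 14 - 10) = 4
Day 12: max(0, 15 - 10) = 5
Day 13: max(0, 13 - 10) = 3
Day 14: max(0, 16 - 10) = 6
Total ADD = 56

56


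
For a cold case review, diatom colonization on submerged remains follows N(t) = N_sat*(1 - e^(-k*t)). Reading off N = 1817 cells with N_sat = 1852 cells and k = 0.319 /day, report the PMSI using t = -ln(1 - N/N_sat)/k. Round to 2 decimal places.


PMSI from diatom colonization curve:
N / N_sat = 1817 / 1852 = 0.981102
1 - N/N_sat = 0.018898
ln(1 - N/N_sat) = -3.968699
t = -ln(1 - N/N_sat) / k = -(-3.968699) / 0.319 = 12.44 days

12.44
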